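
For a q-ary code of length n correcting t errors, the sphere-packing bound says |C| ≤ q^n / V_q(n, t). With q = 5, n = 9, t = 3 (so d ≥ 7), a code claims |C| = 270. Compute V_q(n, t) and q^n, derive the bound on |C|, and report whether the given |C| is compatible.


V_q(n, t) = 5989, q^n = 1953125, Hamming bound = 326, |C| = 270 ≤ bound (satisfied).

Step 1: Compute V_q(n, t) = Σ_{j=0}^3 C(n, j) (q−1)^j.
  j = 0: C(9,0)·(4)^0 = 1·1 = 1.
  j = 1: C(9,1)·(4)^1 = 9·4 = 36.
  j = 2: C(9,2)·(4)^2 = 36·16 = 576.
  j = 3: C(9,3)·(4)^3 = 84·64 = 5376.
  V_q(n, t) = 1 + 36 + 576 + 5376 = 5989.
Step 2: q^n = 5^9 = 1953125.
Step 3: Hamming bound ⌊q^n / V_q(n,t)⌋ = ⌊1953125/5989⌋ = 326.
Step 4: Compare |C| = 270 to 326: satisfied.
The claimed |C| lies below the Hamming bound.


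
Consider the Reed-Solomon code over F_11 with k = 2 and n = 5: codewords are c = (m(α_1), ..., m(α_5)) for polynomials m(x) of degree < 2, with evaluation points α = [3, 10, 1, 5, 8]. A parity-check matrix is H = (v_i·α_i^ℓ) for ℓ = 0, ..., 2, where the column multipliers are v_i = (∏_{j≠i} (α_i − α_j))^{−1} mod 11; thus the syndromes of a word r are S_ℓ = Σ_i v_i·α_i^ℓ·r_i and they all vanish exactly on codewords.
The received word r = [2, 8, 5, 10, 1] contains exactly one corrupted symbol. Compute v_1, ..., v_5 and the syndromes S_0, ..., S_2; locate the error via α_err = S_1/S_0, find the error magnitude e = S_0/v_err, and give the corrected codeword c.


S = (10, 3, 2), error at position 5, error magnitude e = 1, c = [2, 8, 5, 10, 0].

Step 1: column multipliers v_i = (∏_{j≠i}(α_i − α_j))^{−1} mod 11.
  i = 1 (α = 3): (3−10)(3−1)(3−5)(3−8) = (−7)·2·(−2)·(−5) = −140 ≡ 3, so v_1 = 3^{−1} = 4 (mod 11).
  i = 2 (α = 10): (10−3)(10−1)(10−5)(10−8) = 7·9·5·2 = 630 ≡ 3, so v_2 = 3^{−1} = 4 (mod 11).
  i = 3 (α = 1): (1−3)(1−10)(1−5)(1−8) = (−2)·(−9)·(−4)·(−7) = 504 ≡ 9, so v_3 = 9^{−1} = 5 (mod 11).
  i = 4 (α = 5): (5−3)(5−10)(5−1)(5−8) = 2·(−5)·4·(−3) = 120 ≡ 10, so v_4 = 10^{−1} = 10 (mod 11).
  i = 5 (α = 8): (8−3)(8−10)(8−1)(8−5) = 5·(−2)·7·3 = −210 ≡ 10, so v_5 = 10^{−1} = 10 (mod 11).
  v = [4, 4, 5, 10, 10].
Step 2: syndromes of r = [2, 8, 5, 10, 1] (all sums mod 11).
  S_0 = Σ v_i r_i = 4·2 + 4·8 + 5·5 + 10·10 + 10·1 = 175 ≡ 10.
  S_1 = Σ v_i α_i r_i = 4·3·2 + 4·10·8 + 5·1·5 + 10·5·10 + 10·8·1 = 949 ≡ 3.
  α_i^2 mod 11 = [9, 1, 1, 3, 9].
  S_2 = Σ v_i α_i^2 r_i = 4·9·2 + 4·1·8 + 5·1·5 + 10·3·10 + 10·9·1 = 519 ≡ 2.
  S = (10, 3, 2) ≠ 0, so r is not a codeword (an error is present).
Step 3: locate the error. For a single error e at position i, S_ℓ = v_i·e·α_i^ℓ, so α_err = S_1/S_0.
  S_0^{−1} = 10^{−1} = 10 (mod 11), so α_err = 3·10 = 30 ≡ 8 = α_5. Error position i = 5.
  Consistency check: S_2/S_1 = 2·4 = 8 ≡ 8 = α_err ✓ (single-error assumption holds).
Step 4: error magnitude e = S_0/v_5 = S_0·∏_{j≠5}(α_5 − α_j) = 10·10 = 100 ≡ 1 (mod 11).
Step 5: correct position 5: c_5 = r_5 − e = 1 − 1 ≡ 0 (mod 11). Hence c = [2, 8, 5, 10, 0].
  Check: interpolating c through the α_i gives m(x) = 1 + 4·x (degree < 2) with m(α_i) = c_i for every i, so c is indeed a codeword.


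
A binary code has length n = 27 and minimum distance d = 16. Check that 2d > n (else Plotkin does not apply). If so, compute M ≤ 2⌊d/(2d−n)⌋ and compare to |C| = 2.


Plotkin bound M ≤ 6; given |C| = 2 ≤ bound (satisfied).

Check applicability: 2d = 32, n = 27.
2d − n = 5 > 0, so Plotkin applies.
Compute d/(2d−n) = 16/5 ≈ 3.2000.
⌊d/(2d−n)⌋ = 3.
Plotkin bound: M ≤ 2·3 = 6.
Given |C| = 2, check: satisfied.
This |C| is below the Plotkin bound.


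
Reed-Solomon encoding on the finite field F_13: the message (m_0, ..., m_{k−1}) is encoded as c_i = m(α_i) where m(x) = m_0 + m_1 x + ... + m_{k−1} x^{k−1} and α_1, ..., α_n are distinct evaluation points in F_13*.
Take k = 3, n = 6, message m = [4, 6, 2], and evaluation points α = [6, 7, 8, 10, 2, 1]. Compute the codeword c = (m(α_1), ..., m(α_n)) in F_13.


c = [8, 1, 11, 4, 11, 12]

Message polynomial: m(x) = 4 + 6·x + 2·x^2 (mod 13).
For each evaluation point α_i, compute m(α_i) mod 13:
  α_1 = 6: Horner steps 2 → 5 → 8, so m(6) = 8.
  α_2 = 7: Horner steps 2 → 7 → 1, so m(7) = 1.
  α_3 = 8: Horner steps 2 → 9 → 11, so m(8) = 11.
  α_4 = 10: Horner steps 2 → 0 → 4, so m(10) = 4.
  α_5 = 2: Horner steps 2 → 10 → 11, so m(2) = 11.
  α_6 = 1: Horner steps 2 → 8 → 12, so m(1) = 12.
Codeword c = [8, 1, 11, 4, 11, 12] ∈ F_13^6.


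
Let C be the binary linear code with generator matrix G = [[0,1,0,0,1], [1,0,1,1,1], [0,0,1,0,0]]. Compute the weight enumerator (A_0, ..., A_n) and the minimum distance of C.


Weight distribution: A_0 = 1, A_1 = 1, A_2 = 1, A_3 = 3, A_4 = 2. Minimum distance d = 1.

Enumerate all 2^3 = 8 messages m ∈ F_2^3.
For each, compute codeword c = mG in F_2^5, then tally its weight.
  m = 000 → c = 00000, weight = 0.
  m = 100 → c = 01001, weight = 2.
  m = 010 → c = 10111, weight = 4.
  m = 110 → c = 11110, weight = 4.
  m = 001 → c = 00100, weight = 1.
  m = 101 → c = 01101, weight = 3.
  m = 011 → c = 10011, weight = 3.
  m = 111 → c = 11010, weight = 3.
Tally weights:
  weight 0: 1 codewords.
  weight 1: 1 codewords.
  weight 2: 1 codewords.
  weight 3: 3 codewords.
  weight 4: 2 codewords.
Minimum distance d = smallest w > 0 with A_w > 0 = 1.
Sanity: Σ A_w = 8 = 2^3 = 8 ✓.


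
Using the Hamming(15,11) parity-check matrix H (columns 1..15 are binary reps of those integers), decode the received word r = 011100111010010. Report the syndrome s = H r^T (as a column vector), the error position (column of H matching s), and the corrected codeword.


s = (0, 1, 1, 0)^T, error position = 6, corrected codeword c = 011101111010010

Compute s = H r^T mod 2 one row at a time:
  s_1 = 1 + 1 + 0 + 1 + 0 + 0 + 1 + 0 = 4 ≡ 0 (mod 2).
  s_2 = 1 + 0 + 0 + 1 + 0 + 0 + 1 + 0 = 3 ≡ 1 (mod 2).
  s_3 = 1 + 1 + 0 + 1 + 0 + 1 + 1 + 0 = 5 ≡ 1 (mod 2).
  s_4 = 0 + 1 + 0 + 1 + 1 + 1 + 0 + 0 = 4 ≡ 0 (mod 2).
s = (0, 1, 1, 0)^T — this equals column 6 of H (binary 0110), so error is at position 6.
Correct: flip bit 6 of r = 011100111010010 to get c = 011101111010010.


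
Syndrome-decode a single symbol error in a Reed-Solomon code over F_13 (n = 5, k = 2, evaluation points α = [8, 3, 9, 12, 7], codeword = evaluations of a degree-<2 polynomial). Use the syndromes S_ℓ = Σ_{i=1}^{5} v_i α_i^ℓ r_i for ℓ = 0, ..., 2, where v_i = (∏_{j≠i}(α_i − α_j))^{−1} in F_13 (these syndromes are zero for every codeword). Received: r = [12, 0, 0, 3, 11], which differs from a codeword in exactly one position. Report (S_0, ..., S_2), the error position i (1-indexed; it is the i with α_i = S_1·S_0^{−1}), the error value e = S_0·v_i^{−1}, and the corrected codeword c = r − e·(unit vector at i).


S = (6, 5, 2), error at position 2, error magnitude e = 6, c = [12, 7, 0, 3, 11].

Step 1: column multipliers v_i = (∏_{j≠i}(α_i − α_j))^{−1} mod 13.
  i = 1 (α = 8): (8−3)(8−9)(8−12)(8−7) = 5·(−1)·(−4)·1 = 20 ≡ 7, so v_1 = 7^{−1} = 2 (mod 13).
  i = 2 (α = 3): (3−8)(3−9)(3−12)(3−7) = (−5)·(−6)·(−9)·(−4) = 1080 ≡ 1, so v_2 = 1^{−1} = 1 (mod 13).
  i = 3 (α = 9): (9−8)(9−3)(9−12)(9−7) = 1·6·(−3)·2 = −36 ≡ 3, so v_3 = 3^{−1} = 9 (mod 13).
  i = 4 (α = 12): (12−8)(12−3)(12−9)(12−7) = 4·9·3·5 = 540 ≡ 7, so v_4 = 7^{−1} = 2 (mod 13).
  i = 5 (α = 7): (7−8)(7−3)(7−9)(7−12) = (−1)·4·(−2)·(−5) = −40 ≡ 12, so v_5 = 12^{−1} = 12 (mod 13).
  v = [2, 1, 9, 2, 12].
Step 2: syndromes of r = [12, 0, 0, 3, 11] (all sums mod 13).
  S_0 = Σ v_i r_i = 2·12 + 1·0 + 9·0 + 2·3 + 12·11 = 162 ≡ 6.
  S_1 = Σ v_i α_i r_i = 2·8·12 + 1·3·0 + 9·9·0 + 2·12·3 + 12·7·11 = 1188 ≡ 5.
  α_i^2 mod 13 = [12, 9, 3, 1, 10].
  S_2 = Σ v_i α_i^2 r_i = 2·12·12 + 1·9·0 + 9·3·0 + 2·1·3 + 12·10·11 = 1614 ≡ 2.
  S = (6, 5, 2) ≠ 0, so r is not a codeword (an error is present).
Step 3: locate the error. For a single error e at position i, S_ℓ = v_i·e·α_i^ℓ, so α_err = S_1/S_0.
  S_0^{−1} = 6^{−1} = 11 (mod 13), so α_err = 5·11 = 55 ≡ 3 = α_2. Error position i = 2.
  Consistency check: S_2/S_1 = 2·8 = 16 ≡ 3 = α_err ✓ (single-error assumption holds).
Step 4: error magnitude e = S_0/v_2 = S_0·∏_{j≠2}(α_2 − α_j) = 6·1 = 6 ≡ 6 (mod 13).
Step 5: correct position 2: c_2 = r_2 − e = 0 − 6 ≡ 7 (mod 13). Hence c = [12, 7, 0, 3, 11].
  Check: interpolating c through the α_i gives m(x) = 4 + 1·x (degree < 2) with m(α_i) = c_i for every i, so c is indeed a codeword.


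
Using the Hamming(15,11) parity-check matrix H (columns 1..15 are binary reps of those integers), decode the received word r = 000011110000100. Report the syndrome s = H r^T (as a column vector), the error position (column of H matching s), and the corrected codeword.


s = (0, 0, 0, 1)^T, error position = 1, corrected codeword c = 100011110000100

Compute s = H r^T mod 2 one row at a time:
  s_1 = 1 + 0 + 0 + 0 + 0 + 1 + 0 + 0 = 2 ≡ 0 (mod 2).
  s_2 = 0 + 1 + 1 + 1 + 0 + 1 + 0 + 0 = 4 ≡ 0 (mod 2).
  s_3 = 0 + 0 + 1 + 1 + 0 + 0 + 0 + 0 = 2 ≡ 0 (mod 2).
  s_4 = 0 + 0 + 1 + 1 + 0 + 0 + 1 + 0 = 3 ≡ 1 (mod 2).
s = (0, 0, 0, 1)^T — this equals column 1 of H (binary 0001), so error is at position 1.
Correct: flip bit 1 of r = 000011110000100 to get c = 100011110000100.


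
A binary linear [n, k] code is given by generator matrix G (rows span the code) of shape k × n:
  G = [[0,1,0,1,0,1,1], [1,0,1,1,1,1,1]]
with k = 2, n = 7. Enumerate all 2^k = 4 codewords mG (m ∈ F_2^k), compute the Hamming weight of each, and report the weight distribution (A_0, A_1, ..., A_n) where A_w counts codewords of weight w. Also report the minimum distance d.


Weight distribution: A_0 = 1, A_4 = 2, A_6 = 1. Minimum distance d = 4.

Enumerate all 2^2 = 4 messages m ∈ F_2^2.
For each, compute codeword c = mG in F_2^7, then tally its weight.
  m = 00 → c = 0000000, weight = 0.
  m = 10 → c = 0101011, weight = 4.
  m = 01 → c = 1011111, weight = 6.
  m = 11 → c = 1110100, weight = 4.
Tally weights:
  weight 0: 1 codewords.
  weight 4: 2 codewords.
  weight 6: 1 codewords.
Minimum distance d = smallest w > 0 with A_w > 0 = 4.
Sanity: Σ A_w = 4 = 2^2 = 4 ✓.


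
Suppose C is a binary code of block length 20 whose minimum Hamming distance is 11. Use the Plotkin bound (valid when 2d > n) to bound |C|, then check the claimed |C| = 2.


Plotkin bound M ≤ 10; given |C| = 2 ≤ bound (satisfied).

Check applicability: 2d = 22, n = 20.
2d − n = 2 > 0, so Plotkin applies.
Compute d/(2d−n) = 11/2 ≈ 5.5000.
⌊d/(2d−n)⌋ = 5.
Plotkin bound: M ≤ 2·5 = 10.
Given |C| = 2, check: satisfied.
This |C| is below the Plotkin bound.


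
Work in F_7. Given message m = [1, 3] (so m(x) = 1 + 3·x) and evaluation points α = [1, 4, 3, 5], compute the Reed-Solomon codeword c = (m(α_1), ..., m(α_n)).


c = [4, 6, 3, 2]

Message polynomial: m(x) = 1 + 3·x (mod 7).
For each evaluation point α_i, compute m(α_i) mod 7:
  α_1 = 1: Horner steps 3 → 4, so m(1) = 4.
  α_2 = 4: Horner steps 3 → 6, so m(4) = 6.
  α_3 = 3: Horner steps 3 → 3, so m(3) = 3.
  α_4 = 5: Horner steps 3 → 2, so m(5) = 2.
Codeword c = [4, 6, 3, 2] ∈ F_7^4.


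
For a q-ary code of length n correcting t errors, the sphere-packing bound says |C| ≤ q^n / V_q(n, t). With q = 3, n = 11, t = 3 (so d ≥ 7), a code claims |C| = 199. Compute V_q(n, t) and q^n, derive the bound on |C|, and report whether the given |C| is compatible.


V_q(n, t) = 1563, q^n = 177147, Hamming bound = 113, |C| = 199 > bound (violated).

Step 1: Compute V_q(n, t) = Σ_{j=0}^3 C(n, j) (q−1)^j.
  j = 0: C(11,0)·(2)^0 = 1·1 = 1.
  j = 1: C(11,1)·(2)^1 = 11·2 = 22.
  j = 2: C(11,2)·(2)^2 = 55·4 = 220.
  j = 3: C(11,3)·(2)^3 = 165·8 = 1320.
  V_q(n, t) = 1 + 22 + 220 + 1320 = 1563.
Step 2: q^n = 3^11 = 177147.
Step 3: Hamming bound ⌊q^n / V_q(n,t)⌋ = ⌊177147/1563⌋ = 113.
Step 4: Compare |C| = 199 to 113: violated.
The claimed |C| lies above the Hamming bound, so no 3-ary code of length 11 with d ≥ 7 can have 199 codewords.


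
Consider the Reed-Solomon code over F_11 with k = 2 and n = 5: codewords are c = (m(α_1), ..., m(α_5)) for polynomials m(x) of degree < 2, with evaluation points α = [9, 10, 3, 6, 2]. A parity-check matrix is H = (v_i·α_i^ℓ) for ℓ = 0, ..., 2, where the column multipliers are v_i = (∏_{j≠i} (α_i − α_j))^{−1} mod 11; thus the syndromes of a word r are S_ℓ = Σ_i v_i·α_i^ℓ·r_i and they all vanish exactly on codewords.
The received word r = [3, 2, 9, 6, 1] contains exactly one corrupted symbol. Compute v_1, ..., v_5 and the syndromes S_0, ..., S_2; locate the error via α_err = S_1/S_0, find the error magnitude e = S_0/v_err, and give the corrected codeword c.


S = (6, 1, 2), error at position 5, error magnitude e = 2, c = [3, 2, 9, 6, 10].

Step 1: column multipliers v_i = (∏_{j≠i}(α_i − α_j))^{−1} mod 11.
  i = 1 (α = 9): (9−10)(9−3)(9−6)(9−2) = (−1)·6·3·7 = −126 ≡ 6, so v_1 = 6^{−1} = 2 (mod 11).
  i = 2 (α = 10): (10−9)(10−3)(10−6)(10−2) = 1·7·4·8 = 224 ≡ 4, so v_2 = 4^{−1} = 3 (mod 11).
  i = 3 (α = 3): (3−9)(3−10)(3−6)(3−2) = (−6)·(−7)·(−3)·1 = −126 ≡ 6, so v_3 = 6^{−1} = 2 (mod 11).
  i = 4 (α = 6): (6−9)(6−10)(6−3)(6−2) = (−3)·(−4)·3·4 = 144 ≡ 1, so v_4 = 1^{−1} = 1 (mod 11).
  i = 5 (α = 2): (2−9)(2−10)(2−3)(2−6) = (−7)·(−8)·(−1)·(−4) = 224 ≡ 4, so v_5 = 4^{−1} = 3 (mod 11).
  v = [2, 3, 2, 1, 3].
Step 2: syndromes of r = [3, 2, 9, 6, 1] (all sums mod 11).
  S_0 = Σ v_i r_i = 2·3 + 3·2 + 2·9 + 1·6 + 3·1 = 39 ≡ 6.
  S_1 = Σ v_i α_i r_i = 2·9·3 + 3·10·2 + 2·3·9 + 1·6·6 + 3·2·1 = 210 ≡ 1.
  α_i^2 mod 11 = [4, 1, 9, 3, 4].
  S_2 = Σ v_i α_i^2 r_i = 2·4·3 + 3·1·2 + 2·9·9 + 1·3·6 + 3·4·1 = 222 ≡ 2.
  S = (6, 1, 2) ≠ 0, so r is not a codeword (an error is present).
Step 3: locate the error. For a single error e at position i, S_ℓ = v_i·e·α_i^ℓ, so α_err = S_1/S_0.
  S_0^{−1} = 6^{−1} = 2 (mod 11), so α_err = 1·2 = 2 ≡ 2 = α_5. Error position i = 5.
  Consistency check: S_2/S_1 = 2·1 = 2 ≡ 2 = α_err ✓ (single-error assumption holds).
Step 4: error magnitude e = S_0/v_5 = S_0·∏_{j≠5}(α_5 − α_j) = 6·4 = 24 ≡ 2 (mod 11).
Step 5: correct position 5: c_5 = r_5 − e = 1 − 2 ≡ 10 (mod 11). Hence c = [3, 2, 9, 6, 10].
  Check: interpolating c through the α_i gives m(x) = 1 + 10·x (degree < 2) with m(α_i) = c_i for every i, so c is indeed a codeword.


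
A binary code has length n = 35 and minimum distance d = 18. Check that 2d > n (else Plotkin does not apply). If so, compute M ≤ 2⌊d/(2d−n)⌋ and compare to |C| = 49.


Plotkin bound M ≤ 36; given |C| = 49 > bound (violated).

Check applicability: 2d = 36, n = 35.
2d − n = 1 > 0, so Plotkin applies.
Compute d/(2d−n) = 18/1 ≈ 18.0000.
⌊d/(2d−n)⌋ = 18.
Plotkin bound: M ≤ 2·18 = 36.
Given |C| = 49, check: VIOLATED.
This |C| is above the Plotkin bound, so no binary code with n = 35, d = 18 and 49 codewords exists.


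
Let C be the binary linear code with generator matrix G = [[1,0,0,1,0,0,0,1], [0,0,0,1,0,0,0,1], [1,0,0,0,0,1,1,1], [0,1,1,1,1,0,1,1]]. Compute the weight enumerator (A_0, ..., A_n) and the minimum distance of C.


Weight distribution: A_0 = 1, A_1 = 1, A_2 = 1, A_3 = 3, A_4 = 3, A_5 = 3, A_6 = 3, A_7 = 1. Minimum distance d = 1.

Enumerate all 2^4 = 16 messages m ∈ F_2^4.
For each, compute codeword c = mG in F_2^8, then tally its weight.
  m = 0000 → c = 00000000, weight = 0.
  m = 1000 → c = 10010001, weight = 3.
  m = 0100 → c = 00010001, weight = 2.
  m = 1100 → c = 10000000, weight = 1.
  m = 0010 → c = 10000111, weight = 4.
  m = 1010 → c = 00010110, weight = 3.
  m = 0110 → c = 10010110, weight = 4.
  m = 1110 → c = 00000111, weight = 3.
  m = 0001 → c = 01111011, weight = 6.
  m = 1001 → c = 11101010, weight = 5.
  m = 0101 → c = 01101010, weight = 4.
  m = 1101 → c = 11111011, weight = 7.
  m = 0011 → c = 11111100, weight = 6.
  m = 1011 → c = 01101101, weight = 5.
  m = 0111 → c = 11101101, weight = 6.
  m = 1111 → c = 01111100, weight = 5.
Tally weights:
  weight 0: 1 codewords.
  weight 1: 1 codewords.
  weight 2: 1 codewords.
  weight 3: 3 codewords.
  weight 4: 3 codewords.
  weight 5: 3 codewords.
  weight 6: 3 codewords.
  weight 7: 1 codewords.
Minimum distance d = smallest w > 0 with A_w > 0 = 1.
Sanity: Σ A_w = 16 = 2^4 = 16 ✓.


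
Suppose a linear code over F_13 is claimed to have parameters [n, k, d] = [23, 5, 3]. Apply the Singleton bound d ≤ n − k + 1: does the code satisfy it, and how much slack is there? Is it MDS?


Singleton RHS = n − k + 1 = 19, slack = 16, bound satisfied, not MDS.

Singleton bound: d ≤ n − k + 1.
Here n = 23, k = 5, so n − k + 1 = 19.
Given d = 3, check d ≤ 19: YES.
Slack = (n − k + 1) − d = 16.
The code is NOT MDS (slack = 16 > 0).
Description: the claimed parameters are [23, 5, 3]_13; such a code would be non-MDS.


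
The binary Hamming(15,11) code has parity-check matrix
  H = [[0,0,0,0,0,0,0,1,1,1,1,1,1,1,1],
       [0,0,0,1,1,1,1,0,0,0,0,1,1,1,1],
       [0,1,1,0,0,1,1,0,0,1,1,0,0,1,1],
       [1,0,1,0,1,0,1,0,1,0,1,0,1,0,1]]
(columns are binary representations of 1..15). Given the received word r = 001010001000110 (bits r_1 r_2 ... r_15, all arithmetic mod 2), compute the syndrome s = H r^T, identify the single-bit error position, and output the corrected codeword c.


s = (1, 1, 0, 0)^T, error position = 12, corrected codeword c = 001010001001110

Compute s = H r^T mod 2 one row at a time:
  s_1 = 0 + 1 + 0 + 0 + 0 + 1 + 1 + 0 = 3 ≡ 1 (mod 2).
  s_2 = 0 + 1 + 0 + 0 + 0 + 1 + 1 + 0 = 3 ≡ 1 (mod 2).
  s_3 = 0 + 1 + 0 + 0 + 0 + 0 + 1 + 0 = 2 ≡ 0 (mod 2).
  s_4 = 0 + 1 + 1 + 0 + 1 + 0 + 1 + 0 = 4 ≡ 0 (mod 2).
s = (1, 1, 0, 0)^T — this equals column 12 of H (binary 1100), so error is at position 12.
Correct: flip bit 12 of r = 001010001000110 to get c = 001010001001110.


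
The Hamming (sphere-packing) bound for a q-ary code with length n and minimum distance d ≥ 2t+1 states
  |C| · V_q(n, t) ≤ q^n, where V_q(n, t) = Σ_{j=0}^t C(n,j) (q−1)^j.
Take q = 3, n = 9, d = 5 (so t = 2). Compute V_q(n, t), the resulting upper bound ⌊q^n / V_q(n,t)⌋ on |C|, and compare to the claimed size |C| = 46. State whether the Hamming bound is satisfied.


V_q(n, t) = 163, q^n = 19683, Hamming bound = 120, |C| = 46 ≤ bound (satisfied).

Step 1: Compute V_q(n, t) = Σ_{j=0}^2 C(n, j) (q−1)^j.
  j = 0: C(9,0)·(2)^0 = 1·1 = 1.
  j = 1: C(9,1)·(2)^1 = 9·2 = 18.
  j = 2: C(9,2)·(2)^2 = 36·4 = 144.
  V_q(n, t) = 1 + 18 + 144 = 163.
Step 2: q^n = 3^9 = 19683.
Step 3: Hamming bound ⌊q^n / V_q(n,t)⌋ = ⌊19683/163⌋ = 120.
Step 4: Compare |C| = 46 to 120: satisfied.
The claimed |C| lies below the Hamming bound.


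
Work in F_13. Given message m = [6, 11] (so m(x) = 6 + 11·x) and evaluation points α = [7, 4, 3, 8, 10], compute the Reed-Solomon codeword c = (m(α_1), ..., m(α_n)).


c = [5, 11, 0, 3, 12]

Message polynomial: m(x) = 6 + 11·x (mod 13).
For each evaluation point α_i, compute m(α_i) mod 13:
  α_1 = 7: Horner steps 11 → 5, so m(7) = 5.
  α_2 = 4: Horner steps 11 → 11, so m(4) = 11.
  α_3 = 3: Horner steps 11 → 0, so m(3) = 0.
  α_4 = 8: Horner steps 11 → 3, so m(8) = 3.
  α_5 = 10: Horner steps 11 → 12, so m(10) = 12.
Codeword c = [5, 11, 0, 3, 12] ∈ F_13^5.


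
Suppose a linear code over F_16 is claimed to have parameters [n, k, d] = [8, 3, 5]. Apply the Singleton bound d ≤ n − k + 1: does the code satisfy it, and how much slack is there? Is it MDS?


Singleton RHS = n − k + 1 = 6, slack = 1, bound satisfied, not MDS.

Singleton bound: d ≤ n − k + 1.
Here n = 8, k = 3, so n − k + 1 = 6.
Given d = 5, check d ≤ 6: YES.
Slack = (n − k + 1) − d = 1.
The code is NOT MDS (slack = 1 > 0).
Description: the claimed parameters are [8, 3, 5]_16; such a code would be non-MDS.


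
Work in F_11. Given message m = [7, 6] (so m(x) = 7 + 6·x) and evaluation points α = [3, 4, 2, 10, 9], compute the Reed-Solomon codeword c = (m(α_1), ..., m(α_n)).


c = [3, 9, 8, 1, 6]

Message polynomial: m(x) = 7 + 6·x (mod 11).
For each evaluation point α_i, compute m(α_i) mod 11:
  α_1 = 3: Horner steps 6 → 3, so m(3) = 3.
  α_2 = 4: Horner steps 6 → 9, so m(4) = 9.
  α_3 = 2: Horner steps 6 → 8, so m(2) = 8.
  α_4 = 10: Horner steps 6 → 1, so m(10) = 1.
  α_5 = 9: Horner steps 6 → 6, so m(9) = 6.
Codeword c = [3, 9, 8, 1, 6] ∈ F_11^5.


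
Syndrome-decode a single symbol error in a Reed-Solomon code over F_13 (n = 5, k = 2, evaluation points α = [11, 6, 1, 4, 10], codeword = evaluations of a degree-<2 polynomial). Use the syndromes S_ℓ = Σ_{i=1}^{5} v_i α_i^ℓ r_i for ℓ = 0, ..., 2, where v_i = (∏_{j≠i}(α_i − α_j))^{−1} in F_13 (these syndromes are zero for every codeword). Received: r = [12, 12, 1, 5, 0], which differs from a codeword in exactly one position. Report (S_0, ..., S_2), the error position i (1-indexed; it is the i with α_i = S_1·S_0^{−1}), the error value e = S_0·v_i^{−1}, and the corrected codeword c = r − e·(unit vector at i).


S = (11, 4, 5), error at position 1, error magnitude e = 2, c = [10, 12, 1, 5, 0].

Step 1: column multipliers v_i = (∏_{j≠i}(α_i − α_j))^{−1} mod 13.
  i = 1 (α = 11): (11−6)(11−1)(11−4)(11−10) = 5·10·7·1 = 350 ≡ 12, so v_1 = 12^{−1} = 12 (mod 13).
  i = 2 (α = 6): (6−11)(6−1)(6−4)(6−10) = (−5)·5·2·(−4) = 200 ≡ 5, so v_2 = 5^{−1} = 8 (mod 13).
  i = 3 (α = 1): (1−11)(1−6)(1−4)(1−10) = (−10)·(−5)·(−3)·(−9) = 1350 ≡ 11, so v_3 = 11^{−1} = 6 (mod 13).
  i = 4 (α = 4): (4−11)(4−6)(4−1)(4−10) = (−7)·(−2)·3·(−6) = −252 ≡ 8, so v_4 = 8^{−1} = 5 (mod 13).
  i = 5 (α = 10): (10−11)(10−6)(10−1)(10−4) = (−1)·4·9·6 = −216 ≡ 5, so v_5 = 5^{−1} = 8 (mod 13).
  v = [12, 8, 6, 5, 8].
Step 2: syndromes of r = [12, 12, 1, 5, 0] (all sums mod 13).
  S_0 = Σ v_i r_i = 12·12 + 8·12 + 6·1 + 5·5 + 8·0 = 271 ≡ 11.
  S_1 = Σ v_i α_i r_i = 12·11·12 + 8·6·12 + 6·1·1 + 5·4·5 + 8·10·0 = 2266 ≡ 4.
  α_i^2 mod 13 = [4, 10, 1, 3, 9].
  S_2 = Σ v_i α_i^2 r_i = 12·4·12 + 8·10·12 + 6·1·1 + 5·3·5 + 8·9·0 = 1617 ≡ 5.
  S = (11, 4, 5) ≠ 0, so r is not a codeword (an error is present).
Step 3: locate the error. For a single error e at position i, S_ℓ = v_i·e·α_i^ℓ, so α_err = S_1/S_0.
  S_0^{−1} = 11^{−1} = 6 (mod 13), so α_err = 4·6 = 24 ≡ 11 = α_1. Error position i = 1.
  Consistency check: S_2/S_1 = 5·10 = 50 ≡ 11 = α_err ✓ (single-error assumption holds).
Step 4: error magnitude e = S_0/v_1 = S_0·∏_{j≠1}(α_1 − α_j) = 11·12 = 132 ≡ 2 (mod 13).
Step 5: correct position 1: c_1 = r_1 − e = 12 − 2 ≡ 10 (mod 13). Hence c = [10, 12, 1, 5, 0].
  Check: interpolating c through the α_i gives m(x) = 4 + 10·x (degree < 2) with m(α_i) = c_i for every i, so c is indeed a codeword.


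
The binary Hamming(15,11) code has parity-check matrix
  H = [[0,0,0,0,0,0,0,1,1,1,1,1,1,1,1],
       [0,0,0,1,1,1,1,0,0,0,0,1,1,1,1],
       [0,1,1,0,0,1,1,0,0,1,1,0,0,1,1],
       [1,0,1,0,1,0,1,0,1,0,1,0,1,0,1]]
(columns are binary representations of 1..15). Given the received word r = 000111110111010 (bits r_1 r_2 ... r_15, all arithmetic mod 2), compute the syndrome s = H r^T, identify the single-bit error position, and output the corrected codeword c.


s = (1, 0, 1, 1)^T, error position = 11, corrected codeword c = 000111110101010

Compute s = H r^T mod 2 one row at a time:
  s_1 = 1 + 0 + 1 + 1 + 1 + 0 + 1 + 0 = 5 ≡ 1 (mod 2).
  s_2 = 1 + 1 + 1 + 1 + 1 + 0 + 1 + 0 = 6 ≡ 0 (mod 2).
  s_3 = 0 + 0 + 1 + 1 + 1 + 1 + 1 + 0 = 5 ≡ 1 (mod 2).
  s_4 = 0 + 0 + 1 + 1 + 0 + 1 + 0 + 0 = 3 ≡ 1 (mod 2).
s = (1, 0, 1, 1)^T — this equals column 11 of H (binary 1011), so error is at position 11.
Correct: flip bit 11 of r = 000111110111010 to get c = 000111110101010.


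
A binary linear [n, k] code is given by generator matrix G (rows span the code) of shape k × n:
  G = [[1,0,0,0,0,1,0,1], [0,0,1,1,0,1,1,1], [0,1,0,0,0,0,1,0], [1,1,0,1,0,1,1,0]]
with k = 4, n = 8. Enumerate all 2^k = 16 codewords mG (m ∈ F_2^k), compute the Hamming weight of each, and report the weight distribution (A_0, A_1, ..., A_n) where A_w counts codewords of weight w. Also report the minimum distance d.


Weight distribution: A_0 = 1, A_2 = 2, A_3 = 4, A_4 = 5, A_5 = 4. Minimum distance d = 2.

Enumerate all 2^4 = 16 messages m ∈ F_2^4.
For each, compute codeword c = mG in F_2^8, then tally its weight.
  m = 0000 → c = 00000000, weight = 0.
  m = 1000 → c = 10000101, weight = 3.
  m = 0100 → c = 00110111, weight = 5.
  m = 1100 → c = 10110010, weight = 4.
  m = 0010 → c = 01000010, weight = 2.
  m = 1010 → c = 11000111, weight = 5.
  m = 0110 → c = 01110101, weight = 5.
  m = 1110 → c = 11110000, weight = 4.
  m = 0001 → c = 11010110, weight = 5.
  m = 1001 → c = 01010011, weight = 4.
  m = 0101 → c = 11100001, weight = 4.
  m = 1101 → c = 01100100, weight = 3.
  m = 0011 → c = 10010100, weight = 3.
  m = 1011 → c = 00010001, weight = 2.
  m = 0111 → c = 10100011, weight = 4.
  m = 1111 → c = 00100110, weight = 3.
Tally weights:
  weight 0: 1 codewords.
  weight 2: 2 codewords.
  weight 3: 4 codewords.
  weight 4: 5 codewords.
  weight 5: 4 codewords.
Minimum distance d = smallest w > 0 with A_w > 0 = 2.
Sanity: Σ A_w = 16 = 2^4 = 16 ✓.


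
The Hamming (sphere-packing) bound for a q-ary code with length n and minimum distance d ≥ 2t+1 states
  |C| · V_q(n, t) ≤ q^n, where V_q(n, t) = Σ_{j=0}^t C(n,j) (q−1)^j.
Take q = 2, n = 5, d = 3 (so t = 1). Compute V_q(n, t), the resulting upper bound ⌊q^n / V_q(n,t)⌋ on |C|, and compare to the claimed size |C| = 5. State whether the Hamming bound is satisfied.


V_q(n, t) = 6, q^n = 32, Hamming bound = 5, |C| = 5 ≤ bound (satisfied).

Step 1: Compute V_q(n, t) = Σ_{j=0}^1 C(n, j) (q−1)^j.
  j = 0: C(5,0)·(1)^0 = 1·1 = 1.
  j = 1: C(5,1)·(1)^1 = 5·1 = 5.
  V_q(n, t) = 1 + 5 = 6.
Step 2: q^n = 2^5 = 32.
Step 3: Hamming bound ⌊q^n / V_q(n,t)⌋ = ⌊32/6⌋ = 5.
Step 4: Compare |C| = 5 to 5: satisfied.
The claimed |C| lies at the Hamming bound (tight).


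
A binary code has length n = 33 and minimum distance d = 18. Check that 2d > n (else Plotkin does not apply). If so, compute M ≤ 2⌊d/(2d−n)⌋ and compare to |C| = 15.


Plotkin bound M ≤ 12; given |C| = 15 > bound (violated).

Check applicability: 2d = 36, n = 33.
2d − n = 3 > 0, so Plotkin applies.
Compute d/(2d−n) = 18/3 ≈ 6.0000.
⌊d/(2d−n)⌋ = 6.
Plotkin bound: M ≤ 2·6 = 12.
Given |C| = 15, check: VIOLATED.
This |C| is above the Plotkin bound, so no binary code with n = 33, d = 18 and 15 codewords exists.


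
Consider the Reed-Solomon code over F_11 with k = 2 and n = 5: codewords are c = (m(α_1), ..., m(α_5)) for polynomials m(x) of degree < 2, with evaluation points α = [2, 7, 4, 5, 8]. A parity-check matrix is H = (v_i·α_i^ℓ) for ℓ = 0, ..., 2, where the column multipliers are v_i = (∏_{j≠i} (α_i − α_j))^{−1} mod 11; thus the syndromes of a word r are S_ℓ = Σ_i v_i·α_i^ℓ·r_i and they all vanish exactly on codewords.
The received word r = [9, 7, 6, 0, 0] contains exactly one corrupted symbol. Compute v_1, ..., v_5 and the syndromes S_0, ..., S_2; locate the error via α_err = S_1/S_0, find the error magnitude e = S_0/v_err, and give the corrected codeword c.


S = (8, 7, 2), error at position 4, error magnitude e = 1, c = [9, 7, 6, 10, 0].

Step 1: column multipliers v_i = (∏_{j≠i}(α_i − α_j))^{−1} mod 11.
  i = 1 (α = 2): (2−7)(2−4)(2−5)(2−8) = (−5)·(−2)·(−3)·(−6) = 180 ≡ 4, so v_1 = 4^{−1} = 3 (mod 11).
  i = 2 (α = 7): (7−2)(7−4)(7−5)(7−8) = 5·3·2·(−1) = −30 ≡ 3, so v_2 = 3^{−1} = 4 (mod 11).
  i = 3 (α = 4): (4−2)(4−7)(4−5)(4−8) = 2·(−3)·(−1)·(−4) = −24 ≡ 9, so v_3 = 9^{−1} = 5 (mod 11).
  i = 4 (α = 5): (5−2)(5−7)(5−4)(5−8) = 3·(−2)·1·(−3) = 18 ≡ 7, so v_4 = 7^{−1} = 8 (mod 11).
  i = 5 (α = 8): (8−2)(8−7)(8−4)(8−5) = 6·1·4·3 = 72 ≡ 6, so v_5 = 6^{−1} = 2 (mod 11).
  v = [3, 4, 5, 8, 2].
Step 2: syndromes of r = [9, 7, 6, 0, 0] (all sums mod 11).
  S_0 = Σ v_i r_i = 3·9 + 4·7 + 5·6 + 8·0 + 2·0 = 85 ≡ 8.
  S_1 = Σ v_i α_i r_i = 3·2·9 + 4·7·7 + 5·4·6 + 8·5·0 + 2·8·0 = 370 ≡ 7.
  α_i^2 mod 11 = [4, 5, 5, 3, 9].
  S_2 = Σ v_i α_i^2 r_i = 3·4·9 + 4·5·7 + 5·5·6 + 8·3·0 + 2·9·0 = 398 ≡ 2.
  S = (8, 7, 2) ≠ 0, so r is not a codeword (an error is present).
Step 3: locate the error. For a single error e at position i, S_ℓ = v_i·e·α_i^ℓ, so α_err = S_1/S_0.
  S_0^{−1} = 8^{−1} = 7 (mod 11), so α_err = 7·7 = 49 ≡ 5 = α_4. Error position i = 4.
  Consistency check: S_2/S_1 = 2·8 = 16 ≡ 5 = α_err ✓ (single-error assumption holds).
Step 4: error magnitude e = S_0/v_4 = S_0·∏_{j≠4}(α_4 − α_j) = 8·7 = 56 ≡ 1 (mod 11).
Step 5: correct position 4: c_4 = r_4 − e = 0 − 1 ≡ 10 (mod 11). Hence c = [9, 7, 6, 10, 0].
  Check: interpolating c through the α_i gives m(x) = 1 + 4·x (degree < 2) with m(α_i) = c_i for every i, so c is indeed a codeword.


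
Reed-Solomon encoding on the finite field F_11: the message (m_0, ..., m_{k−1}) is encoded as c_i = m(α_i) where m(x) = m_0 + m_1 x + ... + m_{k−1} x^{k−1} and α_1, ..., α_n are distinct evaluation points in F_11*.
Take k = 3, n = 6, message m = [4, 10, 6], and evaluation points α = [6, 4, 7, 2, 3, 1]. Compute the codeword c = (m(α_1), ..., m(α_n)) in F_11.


c = [5, 8, 5, 4, 0, 9]

Message polynomial: m(x) = 4 + 10·x + 6·x^2 (mod 11).
For each evaluation point α_i, compute m(α_i) mod 11:
  α_1 = 6: Horner steps 6 → 2 → 5, so m(6) = 5.
  α_2 = 4: Horner steps 6 → 1 → 8, so m(4) = 8.
  α_3 = 7: Horner steps 6 → 8 → 5, so m(7) = 5.
  α_4 = 2: Horner steps 6 → 0 → 4, so m(2) = 4.
  α_5 = 3: Horner steps 6 → 6 → 0, so m(3) = 0.
  α_6 = 1: Horner steps 6 → 5 → 9, so m(1) = 9.
Codeword c = [5, 8, 5, 4, 0, 9] ∈ F_11^6.


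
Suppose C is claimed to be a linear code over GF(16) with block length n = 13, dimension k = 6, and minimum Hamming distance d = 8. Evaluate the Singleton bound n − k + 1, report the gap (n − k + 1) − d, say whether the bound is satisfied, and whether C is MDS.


Singleton RHS = n − k + 1 = 8, slack = 0, bound satisfied, MDS.

Singleton bound: d ≤ n − k + 1.
Here n = 13, k = 6, so n − k + 1 = 8.
Given d = 8, check d ≤ 8: YES.
Slack = (n − k + 1) − d = 0.
The code is MDS (slack = 0).
Description: the claimed parameters are [13, 6, 8]_16; such a code would be MDS (meets Singleton bound).


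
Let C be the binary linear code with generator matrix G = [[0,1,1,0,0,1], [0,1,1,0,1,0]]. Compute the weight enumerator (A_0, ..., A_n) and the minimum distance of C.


Weight distribution: A_0 = 1, A_2 = 1, A_3 = 2. Minimum distance d = 2.

Enumerate all 2^2 = 4 messages m ∈ F_2^2.
For each, compute codeword c = mG in F_2^6, then tally its weight.
  m = 00 → c = 000000, weight = 0.
  m = 10 → c = 011001, weight = 3.
  m = 01 → c = 011010, weight = 3.
  m = 11 → c = 000011, weight = 2.
Tally weights:
  weight 0: 1 codewords.
  weight 2: 1 codewords.
  weight 3: 2 codewords.
Minimum distance d = smallest w > 0 with A_w > 0 = 2.
Sanity: Σ A_w = 4 = 2^2 = 4 ✓.


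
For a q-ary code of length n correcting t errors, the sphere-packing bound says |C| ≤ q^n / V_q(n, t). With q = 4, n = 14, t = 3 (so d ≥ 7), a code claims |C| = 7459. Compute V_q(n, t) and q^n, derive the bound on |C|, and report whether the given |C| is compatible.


V_q(n, t) = 10690, q^n = 268435456, Hamming bound = 25110, |C| = 7459 ≤ bound (satisfied).

Step 1: Compute V_q(n, t) = Σ_{j=0}^3 C(n, j) (q−1)^j.
  j = 0: C(14,0)·(3)^0 = 1·1 = 1.
  j = 1: C(14,1)·(3)^1 = 14·3 = 42.
  j = 2: C(14,2)·(3)^2 = 91·9 = 819.
  j = 3: C(14,3)·(3)^3 = 364·27 = 9828.
  V_q(n, t) = 1 + 42 + 819 + 9828 = 10690.
Step 2: q^n = 4^14 = 268435456.
Step 3: Hamming bound ⌊q^n / V_q(n,t)⌋ = ⌊268435456/10690⌋ = 25110.
Step 4: Compare |C| = 7459 to 25110: satisfied.
The claimed |C| lies below the Hamming bound.


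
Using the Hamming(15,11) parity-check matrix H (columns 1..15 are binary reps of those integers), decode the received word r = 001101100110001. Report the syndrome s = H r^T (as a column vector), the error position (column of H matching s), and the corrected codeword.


s = (1, 0, 0, 0)^T, error position = 8, corrected codeword c = 001101110110001

Compute s = H r^T mod 2 one row at a time:
  s_1 = 0 + 0 + 1 + 1 + 0 + 0 + 0 + 1 = 3 ≡ 1 (mod 2).
  s_2 = 1 + 0 + 1 + 1 + 0 + 0 + 0 + 1 = 4 ≡ 0 (mod 2).
  s_3 = 0 + 1 + 1 + 1 + 1 + 1 + 0 + 1 = 6 ≡ 0 (mod 2).
  s_4 = 0 + 1 + 0 + 1 + 0 + 1 + 0 + 1 = 4 ≡ 0 (mod 2).
s = (1, 0, 0, 0)^T — this equals column 8 of H (binary 1000), so error is at position 8.
Correct: flip bit 8 of r = 001101100110001 to get c = 001101110110001.


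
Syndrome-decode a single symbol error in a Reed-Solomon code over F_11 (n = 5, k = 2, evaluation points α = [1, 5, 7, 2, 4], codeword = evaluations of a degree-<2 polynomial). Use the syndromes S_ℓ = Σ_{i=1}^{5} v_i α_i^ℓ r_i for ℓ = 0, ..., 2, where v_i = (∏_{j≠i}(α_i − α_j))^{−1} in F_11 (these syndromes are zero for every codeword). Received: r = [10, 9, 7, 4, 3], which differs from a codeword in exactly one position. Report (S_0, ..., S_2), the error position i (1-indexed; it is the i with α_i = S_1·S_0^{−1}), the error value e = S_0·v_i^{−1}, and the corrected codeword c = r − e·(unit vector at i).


S = (5, 3, 4), error at position 2, error magnitude e = 1, c = [10, 8, 7, 4, 3].

Step 1: column multipliers v_i = (∏_{j≠i}(α_i − α_j))^{−1} mod 11.
  i = 1 (α = 1): (1−5)(1−7)(1−2)(1−4) = (−4)·(−6)·(−1)·(−3) = 72 ≡ 6, so v_1 = 6^{−1} = 2 (mod 11).
  i = 2 (α = 5): (5−1)(5−7)(5−2)(5−4) = 4·(−2)·3·1 = −24 ≡ 9, so v_2 = 9^{−1} = 5 (mod 11).
  i = 3 (α = 7): (7−1)(7−5)(7−2)(7−4) = 6·2·5·3 = 180 ≡ 4, so v_3 = 4^{−1} = 3 (mod 11).
  i = 4 (α = 2): (2−1)(2−5)(2−7)(2−4) = 1·(−3)·(−5)·(−2) = −30 ≡ 3, so v_4 = 3^{−1} = 4 (mod 11).
  i = 5 (α = 4): (4−1)(4−5)(4−7)(4−2) = 3·(−1)·(−3)·2 = 18 ≡ 7, so v_5 = 7^{−1} = 8 (mod 11).
  v = [2, 5, 3, 4, 8].
Step 2: syndromes of r = [10, 9, 7, 4, 3] (all sums mod 11).
  S_0 = Σ v_i r_i = 2·10 + 5·9 + 3·7 + 4·4 + 8·3 = 126 ≡ 5.
  S_1 = Σ v_i α_i r_i = 2·1·10 + 5·5·9 + 3·7·7 + 4·2·4 + 8·4·3 = 520 ≡ 3.
  α_i^2 mod 11 = [1, 3, 5, 4, 5].
  S_2 = Σ v_i α_i^2 r_i = 2·1·10 + 5·3·9 + 3·5·7 + 4·4·4 + 8·5·3 = 444 ≡ 4.
  S = (5, 3, 4) ≠ 0, so r is not a codeword (an error is present).
Step 3: locate the error. For a single error e at position i, S_ℓ = v_i·e·α_i^ℓ, so α_err = S_1/S_0.
  S_0^{−1} = 5^{−1} = 9 (mod 11), so α_err = 3·9 = 27 ≡ 5 = α_2. Error position i = 2.
  Consistency check: S_2/S_1 = 4·4 = 16 ≡ 5 = α_err ✓ (single-error assumption holds).
Step 4: error magnitude e = S_0/v_2 = S_0·∏_{j≠2}(α_2 − α_j) = 5·9 = 45 ≡ 1 (mod 11).
Step 5: correct position 2: c_2 = r_2 − e = 9 − 1 ≡ 8 (mod 11). Hence c = [10, 8, 7, 4, 3].
  Check: interpolating c through the α_i gives m(x) = 5 + 5·x (degree < 2) with m(α_i) = c_i for every i, so c is indeed a codeword.


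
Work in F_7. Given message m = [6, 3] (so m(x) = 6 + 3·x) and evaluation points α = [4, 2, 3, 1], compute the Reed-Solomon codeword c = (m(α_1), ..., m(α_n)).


c = [4, 5, 1, 2]

Message polynomial: m(x) = 6 + 3·x (mod 7).
For each evaluation point α_i, compute m(α_i) mod 7:
  α_1 = 4: Horner steps 3 → 4, so m(4) = 4.
  α_2 = 2: Horner steps 3 → 5, so m(2) = 5.
  α_3 = 3: Horner steps 3 → 1, so m(3) = 1.
  α_4 = 1: Horner steps 3 → 2, so m(1) = 2.
Codeword c = [4, 5, 1, 2] ∈ F_7^4.


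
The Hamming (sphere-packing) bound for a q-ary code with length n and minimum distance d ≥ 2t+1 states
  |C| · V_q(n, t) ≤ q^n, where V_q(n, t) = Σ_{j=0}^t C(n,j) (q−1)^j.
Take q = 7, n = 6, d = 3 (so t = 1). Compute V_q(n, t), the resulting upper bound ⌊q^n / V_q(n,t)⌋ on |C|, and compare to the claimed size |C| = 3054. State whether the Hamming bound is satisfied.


V_q(n, t) = 37, q^n = 117649, Hamming bound = 3179, |C| = 3054 ≤ bound (satisfied).

Step 1: Compute V_q(n, t) = Σ_{j=0}^1 C(n, j) (q−1)^j.
  j = 0: C(6,0)·(6)^0 = 1·1 = 1.
  j = 1: C(6,1)·(6)^1 = 6·6 = 36.
  V_q(n, t) = 1 + 36 = 37.
Step 2: q^n = 7^6 = 117649.
Step 3: Hamming bound ⌊q^n / V_q(n,t)⌋ = ⌊117649/37⌋ = 3179.
Step 4: Compare |C| = 3054 to 3179: satisfied.
The claimed |C| lies below the Hamming bound.


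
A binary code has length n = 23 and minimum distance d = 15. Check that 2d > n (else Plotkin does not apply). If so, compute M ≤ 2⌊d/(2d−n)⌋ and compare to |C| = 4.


Plotkin bound M ≤ 4; given |C| = 4 ≤ bound (satisfied).

Check applicability: 2d = 30, n = 23.
2d − n = 7 > 0, so Plotkin applies.
Compute d/(2d−n) = 15/7 ≈ 2.1429.
⌊d/(2d−n)⌋ = 2.
Plotkin bound: M ≤ 2·2 = 4.
Given |C| = 4, check: satisfied.
This |C| is at the Plotkin bound.


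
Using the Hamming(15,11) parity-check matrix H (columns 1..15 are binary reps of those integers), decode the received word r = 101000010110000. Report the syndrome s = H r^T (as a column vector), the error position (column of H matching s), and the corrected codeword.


s = (1, 0, 1, 1)^T, error position = 11, corrected codeword c = 101000010100000

Compute s = H r^T mod 2 one row at a time:
  s_1 = 1 + 0 + 1 + 1 + 0 + 0 + 0 + 0 = 3 ≡ 1 (mod 2).
  s_2 = 0 + 0 + 0 + 0 + 0 + 0 + 0 + 0 = 0 ≡ 0 (mod 2).
  s_3 = 0 + 1 + 0 + 0 + 1 + 1 + 0 + 0 = 3 ≡ 1 (mod 2).
  s_4 = 1 + 1 + 0 + 0 + 0 + 1 + 0 + 0 = 3 ≡ 1 (mod 2).
s = (1, 0, 1, 1)^T — this equals column 11 of H (binary 1011), so error is at position 11.
Correct: flip bit 11 of r = 101000010110000 to get c = 101000010100000.


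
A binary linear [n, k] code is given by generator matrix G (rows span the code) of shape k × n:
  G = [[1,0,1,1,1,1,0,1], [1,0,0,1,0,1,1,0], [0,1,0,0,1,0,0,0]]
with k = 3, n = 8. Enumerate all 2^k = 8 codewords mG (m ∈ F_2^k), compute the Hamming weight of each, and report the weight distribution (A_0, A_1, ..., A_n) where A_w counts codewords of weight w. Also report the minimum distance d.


Weight distribution: A_0 = 1, A_2 = 1, A_4 = 3, A_6 = 3. Minimum distance d = 2.

Enumerate all 2^3 = 8 messages m ∈ F_2^3.
For each, compute codeword c = mG in F_2^8, then tally its weight.
  m = 000 → c = 00000000, weight = 0.
  m = 100 → c = 10111101, weight = 6.
  m = 010 → c = 10010110, weight = 4.
  m = 110 → c = 00101011, weight = 4.
  m = 001 → c = 01001000, weight = 2.
  m = 101 → c = 11110101, weight = 6.
  m = 011 → c = 11011110, weight = 6.
  m = 111 → c = 01100011, weight = 4.
Tally weights:
  weight 0: 1 codewords.
  weight 2: 1 codewords.
  weight 4: 3 codewords.
  weight 6: 3 codewords.
Minimum distance d = smallest w > 0 with A_w > 0 = 2.
Sanity: Σ A_w = 8 = 2^3 = 8 ✓.


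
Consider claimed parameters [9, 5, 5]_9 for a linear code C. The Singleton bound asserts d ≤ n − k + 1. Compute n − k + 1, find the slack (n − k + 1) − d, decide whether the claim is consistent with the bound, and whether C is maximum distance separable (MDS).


Singleton RHS = n − k + 1 = 5, slack = 0, bound satisfied, MDS.

Singleton bound: d ≤ n − k + 1.
Here n = 9, k = 5, so n − k + 1 = 5.
Given d = 5, check d ≤ 5: YES.
Slack = (n − k + 1) − d = 0.
The code is MDS (slack = 0).
Description: the claimed parameters are [9, 5, 5]_9; such a code would be MDS (meets Singleton bound).


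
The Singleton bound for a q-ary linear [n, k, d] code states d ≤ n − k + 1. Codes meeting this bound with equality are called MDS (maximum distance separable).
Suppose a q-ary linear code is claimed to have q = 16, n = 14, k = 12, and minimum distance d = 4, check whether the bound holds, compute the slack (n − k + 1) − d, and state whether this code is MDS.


Singleton RHS = n − k + 1 = 3, slack = -1, bound violated (no such code; not MDS).

Singleton bound: d ≤ n − k + 1.
Here n = 14, k = 12, so n − k + 1 = 3.
Given d = 4, check d ≤ 3: NO.
Slack = (n − k + 1) − d = -1.
The slack is negative: d = 4 exceeds n − k + 1 = 3 by 1, so the Singleton bound is violated and no linear [14, 12, 4]_16 code can exist. In particular it is not MDS (MDS requires d = n − k + 1 exactly).
Description: the claimed parameters are [14, 12, 4]_16; such a code would be impossible (violates the Singleton bound).
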